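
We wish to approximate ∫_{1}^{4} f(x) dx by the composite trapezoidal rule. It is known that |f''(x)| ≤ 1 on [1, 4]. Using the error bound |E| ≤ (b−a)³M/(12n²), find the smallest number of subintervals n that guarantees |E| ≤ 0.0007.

57

Need 27/(12n²) ≤ 0.0007.
n² ≥ 27/(12·0.0007) = 3214.29 ⇒ n ≥ 56.6947, so the smallest n is 57.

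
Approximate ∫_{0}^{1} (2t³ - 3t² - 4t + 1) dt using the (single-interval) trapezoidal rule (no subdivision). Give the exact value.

-1.5

T = (b−a)/2 · [f(0) + f(1)] = 0.5·[1 + (-4)] = -1.5.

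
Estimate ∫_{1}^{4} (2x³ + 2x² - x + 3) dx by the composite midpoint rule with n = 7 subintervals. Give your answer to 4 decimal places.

170.2194

h = (4 − 1)/7 = 0.428571.
Midpoints m₁,…,m₇ = 1.214286, 1.642857, 2.071429, 2.5, 2.928571, 3.357143, 3.785714.
f(m₁)=8.315598, f(m₂)=15.623178, f(m₃)=27.286443, f(m₄)=44.25, f(m₅)=67.458455, f(m₆)=97.856414, f(m₇)=136.388484.
h·[f(m₁) + f(m₂) + f(m₃) + f(m₄) + f(m₅) + f(m₆) + f(m₇)] = 0.428571·(397.178571) = 170.2194.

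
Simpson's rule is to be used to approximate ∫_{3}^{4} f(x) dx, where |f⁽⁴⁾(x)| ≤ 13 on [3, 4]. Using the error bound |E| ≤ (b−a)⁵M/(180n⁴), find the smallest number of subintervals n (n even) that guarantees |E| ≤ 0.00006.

Need 13/(180n⁴) ≤ 0.00006.
n⁴ ≥ 13/(180·0.00006) = 1203.7 ⇒ n ≥ 5.8902, so the smallest even n is 6. (n must be even for Simpson's rule.)

6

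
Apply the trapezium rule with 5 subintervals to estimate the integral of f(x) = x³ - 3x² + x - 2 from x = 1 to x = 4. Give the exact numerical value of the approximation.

h = (4 − 1)/5 = 0.6.
Nodes x₀,…,x₅ = 1, 1.6, 2.2, 2.8, 3.4, 4.
f(x) = x³ - 3x² + x - 2: f₀=-3, f₁=-3.984, f₂=-3.672, f₃=-0.768, f₄=6.024, f₅=18.
(h/2)·[f₀ + 2f₁ + 2f₂ + 2f₃ + 2f₄ + f₅] = 0.3·(10.2) = 3.06.

3.06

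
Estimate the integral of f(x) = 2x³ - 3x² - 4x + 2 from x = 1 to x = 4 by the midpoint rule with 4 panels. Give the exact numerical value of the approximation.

38.8125

h = (4 − 1)/4 = 0.75.
Midpoints m₁,…,m₄ = 1.375, 2.125, 2.875, 3.625.
f(m₁)=-3.97265625, f(m₂)=-0.85546875, f(m₃)=13.23046875, f(m₄)=43.34765625.
h·[f(m₁) + f(m₂) + f(m₃) + f(m₄)] = 0.75·(51.75) = 38.8125.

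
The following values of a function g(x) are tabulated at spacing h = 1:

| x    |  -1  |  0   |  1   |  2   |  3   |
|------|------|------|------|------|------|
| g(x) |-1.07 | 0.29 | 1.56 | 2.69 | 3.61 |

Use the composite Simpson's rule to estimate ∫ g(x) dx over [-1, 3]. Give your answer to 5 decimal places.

5.86000

h = 1, n = 4.
(h/3)·[y₀ + 4y₁ + 2y₂ + 4y₃ + y₄] = 0.333333·(17.58) = 5.86000.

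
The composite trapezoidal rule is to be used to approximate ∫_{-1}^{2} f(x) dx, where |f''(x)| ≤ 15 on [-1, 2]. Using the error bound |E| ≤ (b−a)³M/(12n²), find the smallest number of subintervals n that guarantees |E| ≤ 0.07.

22

Need 405/(12n²) ≤ 0.07.
n² ≥ 405/(12·0.07) = 482.143 ⇒ n ≥ 21.9578, so the smallest n is 22.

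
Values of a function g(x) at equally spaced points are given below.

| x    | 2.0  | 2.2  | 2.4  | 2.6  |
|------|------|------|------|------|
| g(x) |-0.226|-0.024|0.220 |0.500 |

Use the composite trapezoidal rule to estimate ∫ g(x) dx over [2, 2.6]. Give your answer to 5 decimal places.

h = 0.2, n = 3.
(h/2)·[y₀ + 2y₁ + 2y₂ + y₃] = 0.1·(0.666) = 0.06660.

0.06660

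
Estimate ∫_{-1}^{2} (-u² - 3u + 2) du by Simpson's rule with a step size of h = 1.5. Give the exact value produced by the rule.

h = (2 − (-1))/2 = 1.5.
Nodes u₀,…,u₂ = -1, 0.5, 2.
f(u) = -u² - 3u + 2: f₀=4, f₁=0.25, f₂=-8.
(h/3)·[f₀ + 4f₁ + f₂] = 0.5·(-3) = -1.5.

-1.5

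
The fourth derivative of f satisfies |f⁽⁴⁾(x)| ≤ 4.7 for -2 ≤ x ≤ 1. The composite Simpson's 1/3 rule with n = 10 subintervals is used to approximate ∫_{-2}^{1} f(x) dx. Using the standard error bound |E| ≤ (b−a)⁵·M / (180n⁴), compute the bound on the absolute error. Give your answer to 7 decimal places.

|E| ≤ (3)⁵·4.7 / (180·10⁴) = 1142.1/1800000 = 0.0006345.

0.0006345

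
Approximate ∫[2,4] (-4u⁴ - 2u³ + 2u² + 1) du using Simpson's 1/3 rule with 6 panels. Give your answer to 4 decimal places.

h = (4 − 2)/6 = 0.333333.
Nodes u₀,…,u₆ = 2, 2.333333, 2.666667, 3, 3.333333, 3.666667, 4.
f(u) = -4u⁴ - 2u³ + 2u² + 1: f₀=-71, f₁=-132.086420, f₂=-224.975309, f₃=-359, f₄=-544.679012, f₅=-793.716049, f₆=-1119.
(h/3)·[f₀ + 4f₁ + 2f₂ + 4f₃ + 2f₄ + 4f₅ + f₆] = 0.111111·(-7868.518519) = -874.2798.

-874.2798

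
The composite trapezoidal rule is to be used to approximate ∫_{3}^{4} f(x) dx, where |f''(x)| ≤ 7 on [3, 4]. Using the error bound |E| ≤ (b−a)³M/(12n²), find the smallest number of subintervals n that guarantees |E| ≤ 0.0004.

Need 7/(12n²) ≤ 0.0004.
n² ≥ 7/(12·0.0004) = 1458.33 ⇒ n ≥ 38.1881, so the smallest n is 39.

39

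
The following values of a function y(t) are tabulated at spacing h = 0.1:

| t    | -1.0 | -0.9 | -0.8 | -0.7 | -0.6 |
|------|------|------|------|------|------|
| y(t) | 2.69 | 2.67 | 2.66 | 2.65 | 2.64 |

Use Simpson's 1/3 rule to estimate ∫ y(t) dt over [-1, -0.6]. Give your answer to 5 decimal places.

h = 0.1, n = 4.
(h/3)·[y₀ + 4y₁ + 2y₂ + 4y₃ + y₄] = 0.033333·(31.93) = 1.06433.

1.06433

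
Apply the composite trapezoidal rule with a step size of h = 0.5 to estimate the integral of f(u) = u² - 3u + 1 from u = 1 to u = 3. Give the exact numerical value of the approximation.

h = (3 − 1)/4 = 0.5.
Nodes u₀,…,u₄ = 1, 1.5, 2, 2.5, 3.
f(u) = u² - 3u + 1: f₀=-1, f₁=-1.25, f₂=-1, f₃=-0.25, f₄=1.
(h/2)·[f₀ + 2f₁ + 2f₂ + 2f₃ + f₄] = 0.25·(-5) = -1.25.

-1.25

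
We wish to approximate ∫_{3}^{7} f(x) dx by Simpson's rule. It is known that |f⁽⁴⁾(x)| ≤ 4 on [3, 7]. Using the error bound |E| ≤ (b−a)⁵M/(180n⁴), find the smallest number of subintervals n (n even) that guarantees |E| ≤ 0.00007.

24

Need 4096/(180n⁴) ≤ 0.00007.
n⁴ ≥ 4096/(180·0.00007) = 325079 ⇒ n ≥ 23.8780, so the smallest even n is 24. (n must be even for Simpson's rule.)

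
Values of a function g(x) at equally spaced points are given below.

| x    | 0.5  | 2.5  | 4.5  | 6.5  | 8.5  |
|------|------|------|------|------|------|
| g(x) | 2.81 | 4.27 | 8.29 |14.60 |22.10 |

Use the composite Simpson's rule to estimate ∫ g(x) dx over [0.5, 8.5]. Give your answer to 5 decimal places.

77.98000

h = 2, n = 4.
(h/3)·[y₀ + 4y₁ + 2y₂ + 4y₃ + y₄] = 0.666667·(116.97) = 77.98000.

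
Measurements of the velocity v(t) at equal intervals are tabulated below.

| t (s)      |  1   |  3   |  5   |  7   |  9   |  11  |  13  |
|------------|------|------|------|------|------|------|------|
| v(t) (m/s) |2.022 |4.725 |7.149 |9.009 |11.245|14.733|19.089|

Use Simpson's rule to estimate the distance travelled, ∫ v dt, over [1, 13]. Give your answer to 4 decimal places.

h = 2, n = 6.
(h/3)·[y₀ + 4y₁ + 2y₂ + 4y₃ + 2y₄ + 4y₅ + y₆] = 0.666667·(171.767) = 114.5113.

114.5113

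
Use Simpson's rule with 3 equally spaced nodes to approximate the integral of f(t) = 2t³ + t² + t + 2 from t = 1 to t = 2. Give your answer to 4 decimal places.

13.3333

h = (2 − 1)/2 = 0.5.
Nodes t₀,…,t₂ = 1, 1.5, 2.
f(t) = 2t³ + t² + t + 2: f₀=6, f₁=12.5, f₂=24.
(h/3)·[f₀ + 4f₁ + f₂] = 0.166667·(80) = 13.3333.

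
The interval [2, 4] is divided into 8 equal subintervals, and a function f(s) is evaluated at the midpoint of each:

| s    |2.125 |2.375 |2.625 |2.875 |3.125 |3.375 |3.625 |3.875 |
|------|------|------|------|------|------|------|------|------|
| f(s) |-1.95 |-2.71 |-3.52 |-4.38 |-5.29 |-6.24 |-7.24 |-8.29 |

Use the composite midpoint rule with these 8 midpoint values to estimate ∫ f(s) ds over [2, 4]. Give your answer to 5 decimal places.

-9.90500

h = 0.25, n = 8.
h·[y(m₁) + y(m₂) + y(m₃) + y(m₄) + y(m₅) + y(m₆) + y(m₇) + y(m₈)] = 0.25·(-39.62) = -9.90500.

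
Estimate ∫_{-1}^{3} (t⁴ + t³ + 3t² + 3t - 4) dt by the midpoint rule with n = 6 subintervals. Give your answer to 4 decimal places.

h = (3 − (-1))/6 = 0.666667.
Midpoints m₁,…,m₆ = -0.666667, 0, 0.666667, 1.333333, 2, 2.666667.
f(m₁)=-4.765432, f(m₂)=-4, f(m₃)=-0.172840, f(m₄)=10.864198, f(m₅)=38, f(m₆)=94.864198.
h·[f(m₁) + f(m₂) + f(m₃) + f(m₄) + f(m₅) + f(m₆)] = 0.666667·(134.790123) = 89.8601.

89.8601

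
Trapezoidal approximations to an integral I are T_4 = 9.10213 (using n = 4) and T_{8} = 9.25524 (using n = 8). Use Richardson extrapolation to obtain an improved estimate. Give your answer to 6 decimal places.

R = (4·T_{8} − T_4) / 3 = (4·9.25524 − 9.10213)/3 = (27.91883)/3 = 9.306277.

9.306277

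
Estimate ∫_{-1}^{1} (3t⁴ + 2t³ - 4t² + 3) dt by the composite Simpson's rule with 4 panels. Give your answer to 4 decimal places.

h = (1 − (-1))/4 = 0.5.
Nodes t₀,…,t₄ = -1, -0.5, 0, 0.5, 1.
f(t) = 3t⁴ + 2t³ - 4t² + 3: f₀=0, f₁=1.9375, f₂=3, f₃=2.4375, f₄=4.
(h/3)·[f₀ + 4f₁ + 2f₂ + 4f₃ + f₄] = 0.166667·(27.5) = 4.5833.

4.5833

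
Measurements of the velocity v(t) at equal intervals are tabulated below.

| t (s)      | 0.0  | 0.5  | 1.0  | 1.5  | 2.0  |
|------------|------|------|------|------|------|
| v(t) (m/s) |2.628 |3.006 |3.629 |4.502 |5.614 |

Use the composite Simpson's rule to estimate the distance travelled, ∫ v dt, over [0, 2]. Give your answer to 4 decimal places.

h = 0.5, n = 4.
(h/3)·[y₀ + 4y₁ + 2y₂ + 4y₃ + y₄] = 0.166667·(45.532) = 7.5887.

7.5887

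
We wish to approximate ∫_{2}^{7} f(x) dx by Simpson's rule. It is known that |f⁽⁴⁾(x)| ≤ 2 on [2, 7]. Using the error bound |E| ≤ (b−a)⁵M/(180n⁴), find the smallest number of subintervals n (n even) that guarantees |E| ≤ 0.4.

Need 6250/(180n⁴) ≤ 0.4.
n⁴ ≥ 6250/(180·0.4) = 86.8056 ⇒ n ≥ 3.0524, so the smallest even n is 4. (n must be even for Simpson's rule.)

4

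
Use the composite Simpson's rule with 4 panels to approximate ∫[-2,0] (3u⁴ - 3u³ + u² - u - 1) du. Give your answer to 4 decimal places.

33.9167

h = (0 − (-2))/4 = 0.5.
Nodes u₀,…,u₄ = -2, -1.5, -1, -0.5, 0.
f(u) = 3u⁴ - 3u³ + u² - u - 1: f₀=77, f₁=28.0625, f₂=7, f₃=0.3125, f₄=-1.
(h/3)·[f₀ + 4f₁ + 2f₂ + 4f₃ + f₄] = 0.166667·(203.5) = 33.9167.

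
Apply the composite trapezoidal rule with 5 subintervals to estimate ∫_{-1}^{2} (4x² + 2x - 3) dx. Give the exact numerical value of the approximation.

6.72

h = (2 − (-1))/5 = 0.6.
Nodes x₀,…,x₅ = -1, -0.4, 0.2, 0.8, 1.4, 2.
f(x) = 4x² + 2x - 3: f₀=-1, f₁=-3.16, f₂=-2.44, f₃=1.16, f₄=7.64, f₅=17.
(h/2)·[f₀ + 2f₁ + 2f₂ + 2f₃ + 2f₄ + f₅] = 0.3·(22.4) = 6.72.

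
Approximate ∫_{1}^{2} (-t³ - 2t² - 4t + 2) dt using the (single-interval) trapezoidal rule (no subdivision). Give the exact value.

T = (b−a)/2 · [f(1) + f(2)] = 0.5·[(-5) + (-22)] = -13.5.

-13.5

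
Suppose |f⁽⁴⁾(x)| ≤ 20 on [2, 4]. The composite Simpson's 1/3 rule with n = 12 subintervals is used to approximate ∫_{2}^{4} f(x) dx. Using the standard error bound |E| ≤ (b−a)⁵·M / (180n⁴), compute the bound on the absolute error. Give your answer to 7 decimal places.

|E| ≤ (2)⁵·20 / (180·12⁴) = 640/3732480 = 0.0001715.

0.0001715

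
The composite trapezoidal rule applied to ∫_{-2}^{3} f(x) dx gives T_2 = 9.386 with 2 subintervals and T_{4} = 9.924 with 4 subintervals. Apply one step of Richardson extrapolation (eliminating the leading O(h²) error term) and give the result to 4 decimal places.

R = (4·T_{4} − T_2) / 3 = (4·9.924 − 9.386)/3 = (30.310)/3 = 10.1033.

10.1033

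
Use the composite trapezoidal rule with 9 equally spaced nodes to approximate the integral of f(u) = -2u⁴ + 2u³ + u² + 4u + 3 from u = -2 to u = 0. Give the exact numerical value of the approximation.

h = (0 − (-2))/8 = 0.25.
Nodes u₀,…,u₈ = -2, -1.75, -1.5, -1.25, -1, -0.75, -0.5, -0.25, 0.
f(u) = -2u⁴ + 2u³ + u² + 4u + 3: f₀=-49, f₁=-30.4140625, f₂=-17.625, f₃=-9.2265625, f₄=-4, f₅=-0.9140625, f₆=0.875, f₇=2.0234375, f₈=3.
(h/2)·[f₀ + 2f₁ + 2f₂ + 2f₃ + 2f₄ + 2f₅ + 2f₆ + 2f₇ + f₈] = 0.125·(-164.5625) = -20.5703125.

-20.5703125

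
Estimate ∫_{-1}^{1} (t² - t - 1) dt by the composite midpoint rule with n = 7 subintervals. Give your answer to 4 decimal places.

h = (1 − (-1))/7 = 0.285714.
Midpoints m₁,…,m₇ = -0.857143, -0.571429, -0.285714, 0, 0.285714, 0.571429, 0.857143.
f(m₁)=0.591837, f(m₂)=-0.102041, f(m₃)=-0.632653, f(m₄)=-1, f(m₅)=-1.204082, f(m₆)=-1.244898, f(m₇)=-1.122449.
h·[f(m₁) + f(m₂) + f(m₃) + f(m₄) + f(m₅) + f(m₆) + f(m₇)] = 0.285714·(-4.714286) = -1.3469.

-1.3469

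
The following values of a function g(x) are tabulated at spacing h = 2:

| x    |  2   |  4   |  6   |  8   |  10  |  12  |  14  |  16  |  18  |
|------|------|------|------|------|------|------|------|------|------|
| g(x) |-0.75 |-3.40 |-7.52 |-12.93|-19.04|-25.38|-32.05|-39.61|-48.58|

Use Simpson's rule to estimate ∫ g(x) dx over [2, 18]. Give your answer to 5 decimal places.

h = 2, n = 8.
(h/3)·[y₀ + 4y₁ + 2y₂ + 4y₃ + 2y₄ + 4y₅ + 2y₆ + 4y₇ + y₈] = 0.666667·(-491.83) = -327.88667.

-327.88667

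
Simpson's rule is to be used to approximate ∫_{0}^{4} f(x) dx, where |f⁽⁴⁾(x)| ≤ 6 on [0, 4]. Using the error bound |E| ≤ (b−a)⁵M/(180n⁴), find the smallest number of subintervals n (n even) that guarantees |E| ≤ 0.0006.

Need 6144/(180n⁴) ≤ 0.0006.
n⁴ ≥ 6144/(180·0.0006) = 56888.9 ⇒ n ≥ 15.4439, so the smallest even n is 16. (n must be even for Simpson's rule.)

16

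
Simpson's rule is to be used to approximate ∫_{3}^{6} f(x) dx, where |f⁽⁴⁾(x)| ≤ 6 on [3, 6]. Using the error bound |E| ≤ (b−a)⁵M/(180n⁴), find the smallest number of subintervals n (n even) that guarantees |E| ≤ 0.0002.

Need 1458/(180n⁴) ≤ 0.0002.
n⁴ ≥ 1458/(180·0.0002) = 40500 ⇒ n ≥ 14.1861, so the smallest even n is 16. (n must be even for Simpson's rule.)

16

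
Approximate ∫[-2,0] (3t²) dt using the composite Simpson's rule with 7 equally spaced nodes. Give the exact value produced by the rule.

8

h = (0 − (-2))/6 = 0.333333.
Nodes t₀,…,t₆ = -2, -1.666667, -1.333333, -1, -0.666667, -0.333333, 0.
f(t) = 3t²: f₀=12, f₁=8.333333, f₂=5.333333, f₃=3, f₄=1.333333, f₅=0.333333, f₆=0.
(h/3)·[f₀ + 4f₁ + 2f₂ + 4f₃ + 2f₄ + 4f₅ + f₆] = 0.111111·(72) = 8.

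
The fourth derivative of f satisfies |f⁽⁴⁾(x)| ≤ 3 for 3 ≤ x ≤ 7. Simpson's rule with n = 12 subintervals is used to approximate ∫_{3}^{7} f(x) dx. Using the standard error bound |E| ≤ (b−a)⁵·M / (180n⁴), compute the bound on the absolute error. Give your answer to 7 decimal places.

|E| ≤ (4)⁵·3 / (180·12⁴) = 3072/3732480 = 0.0008230.

0.0008230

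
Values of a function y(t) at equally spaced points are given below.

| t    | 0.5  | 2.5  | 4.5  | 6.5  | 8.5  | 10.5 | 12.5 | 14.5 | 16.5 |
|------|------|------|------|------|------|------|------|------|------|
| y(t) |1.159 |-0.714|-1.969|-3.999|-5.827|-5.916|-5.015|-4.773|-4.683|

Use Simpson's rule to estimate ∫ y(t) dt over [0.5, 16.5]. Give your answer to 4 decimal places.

h = 2, n = 8.
(h/3)·[y₀ + 4y₁ + 2y₂ + 4y₃ + 2y₄ + 4y₅ + 2y₆ + 4y₇ + y₈] = 0.666667·(-90.754) = -60.5027.

-60.5027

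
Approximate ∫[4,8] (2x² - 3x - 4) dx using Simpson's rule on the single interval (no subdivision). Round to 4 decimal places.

210.6667

S = (b−a)/6 · [f(4) + 4f(6) + f(8)] = 0.666667·[16 + 4·50 + 100] = 210.6667.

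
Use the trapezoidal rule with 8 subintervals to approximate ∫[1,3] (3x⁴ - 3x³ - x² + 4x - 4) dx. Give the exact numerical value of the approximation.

h = (3 − 1)/8 = 0.25.
Nodes x₀,…,x₈ = 1, 1.25, 1.5, 1.75, 2, 2.25, 2.5, 2.75, 3.
f(x) = 3x⁴ - 3x³ - x² + 4x - 4: f₀=-1, f₁=0.90234375, f₂=4.8125, f₃=11.99609375, f₄=24, f₅=42.65234375, f₆=70.0625, f₇=108.62109375, f₈=161.
(h/2)·[f₀ + 2f₁ + 2f₂ + 2f₃ + 2f₄ + 2f₅ + 2f₆ + 2f₇ + f₈] = 0.125·(686.09375) = 85.76171875.

85.76171875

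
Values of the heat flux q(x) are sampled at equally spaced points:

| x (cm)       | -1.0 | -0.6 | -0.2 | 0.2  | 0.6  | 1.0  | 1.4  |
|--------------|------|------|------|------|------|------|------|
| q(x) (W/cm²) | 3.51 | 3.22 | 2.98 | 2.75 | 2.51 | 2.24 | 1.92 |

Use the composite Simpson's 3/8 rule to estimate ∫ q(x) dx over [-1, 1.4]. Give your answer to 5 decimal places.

h = 0.4, n = 6.
(3h/8)·[y₀ + 3y₁ + 3y₂ + 2y₃ + 3y₄ + 3y₅ + y₆] = 0.15·(43.78) = 6.56700.

6.56700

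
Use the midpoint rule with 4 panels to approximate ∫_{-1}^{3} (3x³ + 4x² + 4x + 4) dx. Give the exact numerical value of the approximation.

h = (3 − (-1))/4 = 1.
Midpoints m₁,…,m₄ = -0.5, 0.5, 1.5, 2.5.
f(m₁)=2.625, f(m₂)=7.375, f(m₃)=29.125, f(m₄)=85.875.
h·[f(m₁) + f(m₂) + f(m₃) + f(m₄)] = 1·(125) = 125.

125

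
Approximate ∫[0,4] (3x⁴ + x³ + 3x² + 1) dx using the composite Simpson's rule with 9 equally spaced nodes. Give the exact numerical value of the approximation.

h = (4 − 0)/8 = 0.5.
Nodes x₀,…,x₈ = 0, 0.5, 1, 1.5, 2, 2.5, 3, 3.5, 4.
f(x) = 3x⁴ + x³ + 3x² + 1: f₀=1, f₁=2.0625, f₂=8, f₃=26.3125, f₄=69, f₅=152.5625, f₆=298, f₇=530.8125, f₈=881.
(h/3)·[f₀ + 4f₁ + 2f₂ + 4f₃ + 2f₄ + 4f₅ + 2f₆ + 4f₇ + f₈] = 0.166667·(4479) = 746.5.

746.5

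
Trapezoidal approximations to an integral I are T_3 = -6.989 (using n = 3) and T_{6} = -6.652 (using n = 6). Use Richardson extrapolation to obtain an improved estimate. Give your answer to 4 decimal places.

R = (4·T_{6} − T_3) / 3 = (4·(-6.652) − (-6.989))/3 = (-19.619)/3 = -6.5397.

-6.5397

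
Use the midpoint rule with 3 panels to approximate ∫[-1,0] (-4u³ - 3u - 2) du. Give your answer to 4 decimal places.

h = (0 − (-1))/3 = 0.333333.
Midpoints m₁,…,m₃ = -0.833333, -0.5, -0.166667.
f(m₁)=2.814815, f(m₂)=0, f(m₃)=-1.481481.
h·[f(m₁) + f(m₂) + f(m₃)] = 0.333333·(1.333333) = 0.4444.

0.4444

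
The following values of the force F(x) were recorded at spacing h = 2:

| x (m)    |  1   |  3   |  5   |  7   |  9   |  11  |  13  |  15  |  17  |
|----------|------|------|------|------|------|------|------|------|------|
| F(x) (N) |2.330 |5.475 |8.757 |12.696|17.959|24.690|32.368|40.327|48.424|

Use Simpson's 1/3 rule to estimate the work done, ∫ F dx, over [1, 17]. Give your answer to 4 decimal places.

334.4493

h = 2, n = 8.
(h/3)·[y₀ + 4y₁ + 2y₂ + 4y₃ + 2y₄ + 4y₅ + 2y₆ + 4y₇ + y₈] = 0.666667·(501.674) = 334.4493.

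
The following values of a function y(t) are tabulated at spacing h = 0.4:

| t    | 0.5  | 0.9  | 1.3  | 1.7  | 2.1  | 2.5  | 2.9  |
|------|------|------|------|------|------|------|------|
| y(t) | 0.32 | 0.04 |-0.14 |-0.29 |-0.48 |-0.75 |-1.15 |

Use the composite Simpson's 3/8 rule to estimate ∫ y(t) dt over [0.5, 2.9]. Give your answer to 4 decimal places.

-0.8100

h = 0.4, n = 6.
(3h/8)·[y₀ + 3y₁ + 3y₂ + 2y₃ + 3y₄ + 3y₅ + y₆] = 0.15·(-5.40) = -0.8100.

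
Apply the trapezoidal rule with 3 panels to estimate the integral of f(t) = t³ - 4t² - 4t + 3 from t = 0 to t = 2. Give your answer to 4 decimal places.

-8.8148

h = (2 − 0)/3 = 0.666667.
Nodes t₀,…,t₃ = 0, 0.666667, 1.333333, 2.
f(t) = t³ - 4t² - 4t + 3: f₀=3, f₁=-1.148148, f₂=-7.074074, f₃=-13.
(h/2)·[f₀ + 2f₁ + 2f₂ + f₃] = 0.333333·(-26.444444) = -8.8148.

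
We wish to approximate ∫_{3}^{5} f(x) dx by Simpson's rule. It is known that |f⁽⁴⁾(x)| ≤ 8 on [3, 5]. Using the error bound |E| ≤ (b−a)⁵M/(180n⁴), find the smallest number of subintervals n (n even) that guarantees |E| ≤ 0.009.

4

Need 256/(180n⁴) ≤ 0.009.
n⁴ ≥ 256/(180·0.009) = 158.025 ⇒ n ≥ 3.5455, so the smallest even n is 4. (n must be even for Simpson's rule.)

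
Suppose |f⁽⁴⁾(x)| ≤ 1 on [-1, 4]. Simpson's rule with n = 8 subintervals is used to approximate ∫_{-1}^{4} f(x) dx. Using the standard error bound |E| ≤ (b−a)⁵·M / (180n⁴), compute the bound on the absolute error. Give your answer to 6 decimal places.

0.004239

|E| ≤ (5)⁵·1 / (180·8⁴) = 3125/737280 = 0.004239.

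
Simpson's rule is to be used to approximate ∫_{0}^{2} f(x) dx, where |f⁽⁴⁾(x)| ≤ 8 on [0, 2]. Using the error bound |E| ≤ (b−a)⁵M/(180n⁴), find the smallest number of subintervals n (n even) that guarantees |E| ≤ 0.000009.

Need 256/(180n⁴) ≤ 0.000009.
n⁴ ≥ 256/(180·0.000009) = 158025 ⇒ n ≥ 19.9380, so the smallest even n is 20. (n must be even for Simpson's rule.)

20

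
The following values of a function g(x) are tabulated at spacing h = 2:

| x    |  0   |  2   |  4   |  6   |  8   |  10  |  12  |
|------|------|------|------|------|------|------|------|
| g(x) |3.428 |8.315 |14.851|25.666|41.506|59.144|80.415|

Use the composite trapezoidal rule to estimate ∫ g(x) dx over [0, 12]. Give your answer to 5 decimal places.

h = 2, n = 6.
(h/2)·[y₀ + 2y₁ + 2y₂ + 2y₃ + 2y₄ + 2y₅ + y₆] = 1·(382.807) = 382.80700.

382.80700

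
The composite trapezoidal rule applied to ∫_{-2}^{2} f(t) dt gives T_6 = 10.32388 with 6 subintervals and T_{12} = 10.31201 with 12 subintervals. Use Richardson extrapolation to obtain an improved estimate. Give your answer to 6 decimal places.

10.308053

R = (4·T_{12} − T_6) / 3 = (4·10.31201 − 10.32388)/3 = (30.92416)/3 = 10.308053.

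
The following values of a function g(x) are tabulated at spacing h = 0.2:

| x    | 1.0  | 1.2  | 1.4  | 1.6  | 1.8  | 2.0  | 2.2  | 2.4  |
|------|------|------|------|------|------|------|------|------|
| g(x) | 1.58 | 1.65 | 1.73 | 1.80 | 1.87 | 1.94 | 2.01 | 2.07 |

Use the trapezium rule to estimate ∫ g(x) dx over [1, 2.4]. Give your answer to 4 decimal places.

h = 0.2, n = 7.
(h/2)·[y₀ + 2y₁ + 2y₂ + 2y₃ + 2y₄ + 2y₅ + 2y₆ + y₇] = 0.1·(25.65) = 2.5650.

2.5650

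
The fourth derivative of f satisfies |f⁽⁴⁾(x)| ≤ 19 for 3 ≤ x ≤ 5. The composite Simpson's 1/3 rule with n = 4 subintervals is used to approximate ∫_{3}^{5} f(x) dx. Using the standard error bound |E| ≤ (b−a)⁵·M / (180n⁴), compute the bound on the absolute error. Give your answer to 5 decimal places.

0.01319

|E| ≤ (2)⁵·19 / (180·4⁴) = 608/46080 = 0.01319.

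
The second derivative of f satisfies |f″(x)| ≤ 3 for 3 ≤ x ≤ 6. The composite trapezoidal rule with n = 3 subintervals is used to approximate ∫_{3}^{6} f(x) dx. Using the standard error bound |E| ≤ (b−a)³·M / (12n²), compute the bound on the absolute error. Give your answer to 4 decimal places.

0.7500

|E| ≤ (3)³·3 / (12·3²) = 81/108 = 0.7500.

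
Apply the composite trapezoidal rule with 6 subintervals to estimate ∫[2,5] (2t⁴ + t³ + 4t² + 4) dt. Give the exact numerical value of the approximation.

1578.75

h = (5 − 2)/6 = 0.5.
Nodes t₀,…,t₆ = 2, 2.5, 3, 3.5, 4, 4.5, 5.
f(t) = 2t⁴ + t³ + 4t² + 4: f₀=60, f₁=122.75, f₂=229, f₃=396, f₄=644, f₅=996.25, f₆=1479.
(h/2)·[f₀ + 2f₁ + 2f₂ + 2f₃ + 2f₄ + 2f₅ + f₆] = 0.25·(6315) = 1578.75.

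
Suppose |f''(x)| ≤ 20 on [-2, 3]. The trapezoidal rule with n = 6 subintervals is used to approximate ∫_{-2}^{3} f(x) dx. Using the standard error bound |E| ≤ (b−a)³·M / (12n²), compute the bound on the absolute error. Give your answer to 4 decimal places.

5.7870

|E| ≤ (5)³·20 / (12·6²) = 2500/432 = 5.7870.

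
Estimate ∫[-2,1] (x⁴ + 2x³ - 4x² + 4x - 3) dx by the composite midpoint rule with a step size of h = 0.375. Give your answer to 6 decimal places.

h = (1 − (-2))/8 = 0.375.
Midpoints m₁,…,m₈ = -1.8125, -1.4375, -1.0625, -0.6875, -0.3125, 0.0625, 0.4375, 0.8125.
f(m₁)=-24.5070648193359375, f(m₂)=-18.6865081787109375, f(m₃)=-12.8901214599609375, f(m₄)=-8.0671234130859375, f(m₅)=-4.6921234130859375, f(m₆)=-2.7651214599609375, f(m₇)=-1.8115081787109375, f(m₈)=-0.8820648193359375.
h·[f(m₁) + f(m₂) + f(m₃) + f(m₄) + f(m₅) + f(m₆) + f(m₇) + f(m₈)] = 0.375·(-74.3016357421875) = -27.863113.

-27.863113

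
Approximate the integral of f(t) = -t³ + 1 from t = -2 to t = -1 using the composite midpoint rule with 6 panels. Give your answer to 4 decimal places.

h = (-1 − (-2))/6 = 0.166667.
Midpoints m₁,…,m₆ = -1.916667, -1.75, -1.583333, -1.416667, -1.25, -1.083333.
f(m₁)=8.041088, f(m₂)=6.359375, f(m₃)=4.969329, f(m₄)=3.843171, f(m₅)=2.953125, f(m₆)=2.271412.
h·[f(m₁) + f(m₂) + f(m₃) + f(m₄) + f(m₅) + f(m₆)] = 0.166667·(28.4375) = 4.7396.

4.7396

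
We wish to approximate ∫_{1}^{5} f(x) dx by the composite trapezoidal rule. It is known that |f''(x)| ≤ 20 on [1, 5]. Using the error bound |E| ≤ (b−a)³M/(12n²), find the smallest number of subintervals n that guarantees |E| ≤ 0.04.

Need 1280/(12n²) ≤ 0.04.
n² ≥ 1280/(12·0.04) = 2666.67 ⇒ n ≥ 51.6398, so the smallest n is 52.

52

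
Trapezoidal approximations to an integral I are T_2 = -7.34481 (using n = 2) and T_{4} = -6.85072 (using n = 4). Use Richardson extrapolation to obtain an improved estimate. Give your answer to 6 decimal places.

-6.686023

R = (4·T_{4} − T_2) / 3 = (4·(-6.85072) − (-7.34481))/3 = (-20.05807)/3 = -6.686023.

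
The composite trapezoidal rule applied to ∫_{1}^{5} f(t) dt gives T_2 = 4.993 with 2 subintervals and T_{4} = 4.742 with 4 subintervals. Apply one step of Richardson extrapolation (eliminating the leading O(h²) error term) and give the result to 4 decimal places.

R = (4·T_{4} − T_2) / 3 = (4·4.742 − 4.993)/3 = (13.975)/3 = 4.6583.

4.6583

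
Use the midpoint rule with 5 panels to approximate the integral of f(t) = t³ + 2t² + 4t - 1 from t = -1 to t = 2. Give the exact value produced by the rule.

12.435

h = (2 − (-1))/5 = 0.6.
Midpoints m₁,…,m₅ = -0.7, -0.1, 0.5, 1.1, 1.7.
f(m₁)=-3.163, f(m₂)=-1.381, f(m₃)=1.625, f(m₄)=7.151, f(m₅)=16.493.
h·[f(m₁) + f(m₂) + f(m₃) + f(m₄) + f(m₅)] = 0.6·(20.725) = 12.435.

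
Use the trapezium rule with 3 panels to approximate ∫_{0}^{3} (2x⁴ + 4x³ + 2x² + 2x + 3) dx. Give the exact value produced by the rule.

h = (3 − 0)/3 = 1.
Nodes x₀,…,x₃ = 0, 1, 2, 3.
f(x) = 2x⁴ + 4x³ + 2x² + 2x + 3: f₀=3, f₁=13, f₂=79, f₃=297.
(h/2)·[f₀ + 2f₁ + 2f₂ + f₃] = 0.5·(484) = 242.

242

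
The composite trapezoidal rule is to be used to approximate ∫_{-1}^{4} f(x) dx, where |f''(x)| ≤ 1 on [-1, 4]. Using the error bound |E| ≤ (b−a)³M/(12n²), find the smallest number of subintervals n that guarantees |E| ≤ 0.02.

Need 125/(12n²) ≤ 0.02.
n² ≥ 125/(12·0.02) = 520.833 ⇒ n ≥ 22.8218, so the smallest n is 23.

23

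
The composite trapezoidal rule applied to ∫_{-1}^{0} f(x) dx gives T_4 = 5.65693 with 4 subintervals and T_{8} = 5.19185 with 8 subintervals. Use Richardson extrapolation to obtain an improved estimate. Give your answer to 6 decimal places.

5.036823

R = (4·T_{8} − T_4) / 3 = (4·5.19185 − 5.65693)/3 = (15.11047)/3 = 5.036823.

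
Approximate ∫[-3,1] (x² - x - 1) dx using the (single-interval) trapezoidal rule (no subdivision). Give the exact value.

T = (b−a)/2 · [f(-3) + f(1)] = 2·[11 + (-1)] = 20.

20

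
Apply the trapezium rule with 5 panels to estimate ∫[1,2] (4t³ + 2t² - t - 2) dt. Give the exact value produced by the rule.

h = (2 − 1)/5 = 0.2.
Nodes t₀,…,t₅ = 1, 1.2, 1.4, 1.6, 1.8, 2.
f(t) = 4t³ + 2t² - t - 2: f₀=3, f₁=6.592, f₂=11.496, f₃=17.904, f₄=26.008, f₅=36.
(h/2)·[f₀ + 2f₁ + 2f₂ + 2f₃ + 2f₄ + f₅] = 0.1·(163) = 16.3.

16.3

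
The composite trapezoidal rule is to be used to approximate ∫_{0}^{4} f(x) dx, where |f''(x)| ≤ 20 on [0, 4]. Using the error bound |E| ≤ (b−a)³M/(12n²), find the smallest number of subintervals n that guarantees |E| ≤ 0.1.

Need 1280/(12n²) ≤ 0.1.
n² ≥ 1280/(12·0.1) = 1066.67 ⇒ n ≥ 32.6599, so the smallest n is 33.

33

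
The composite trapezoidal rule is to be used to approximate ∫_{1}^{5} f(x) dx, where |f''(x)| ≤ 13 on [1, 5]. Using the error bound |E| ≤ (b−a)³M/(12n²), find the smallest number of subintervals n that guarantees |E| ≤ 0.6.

11

Need 832/(12n²) ≤ 0.6.
n² ≥ 832/(12·0.6) = 115.556 ⇒ n ≥ 10.7497, so the smallest n is 11.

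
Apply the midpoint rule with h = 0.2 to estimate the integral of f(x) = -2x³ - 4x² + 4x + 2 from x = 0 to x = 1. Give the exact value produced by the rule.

2.19

h = (1 − 0)/5 = 0.2.
Midpoints m₁,…,m₅ = 0.1, 0.3, 0.5, 0.7, 0.9.
f(m₁)=2.358, f(m₂)=2.786, f(m₃)=2.75, f(m₄)=2.154, f(m₅)=0.902.
h·[f(m₁) + f(m₂) + f(m₃) + f(m₄) + f(m₅)] = 0.2·(10.95) = 2.19.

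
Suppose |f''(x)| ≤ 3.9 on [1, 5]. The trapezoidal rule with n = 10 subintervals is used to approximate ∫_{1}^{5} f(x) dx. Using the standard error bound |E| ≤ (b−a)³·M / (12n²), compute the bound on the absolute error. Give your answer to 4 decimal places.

|E| ≤ (4)³·3.9 / (12·10²) = 249.6/1200 = 0.2080.

0.2080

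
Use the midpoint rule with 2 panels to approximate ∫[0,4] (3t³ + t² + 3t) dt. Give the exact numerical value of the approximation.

212

h = (4 − 0)/2 = 2.
Midpoints m₁,…,m₂ = 1, 3.
f(m₁)=7, f(m₂)=99.
h·[f(m₁) + f(m₂)] = 2·(106) = 212.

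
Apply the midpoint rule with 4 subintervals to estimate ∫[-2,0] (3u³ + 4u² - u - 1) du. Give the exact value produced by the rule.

h = (0 − (-2))/4 = 0.5.
Midpoints m₁,…,m₄ = -1.75, -1.25, -0.75, -0.25.
f(m₁)=-3.078125, f(m₂)=0.640625, f(m₃)=0.734375, f(m₄)=-0.546875.
h·[f(m₁) + f(m₂) + f(m₃) + f(m₄)] = 0.5·(-2.25) = -1.125.

-1.125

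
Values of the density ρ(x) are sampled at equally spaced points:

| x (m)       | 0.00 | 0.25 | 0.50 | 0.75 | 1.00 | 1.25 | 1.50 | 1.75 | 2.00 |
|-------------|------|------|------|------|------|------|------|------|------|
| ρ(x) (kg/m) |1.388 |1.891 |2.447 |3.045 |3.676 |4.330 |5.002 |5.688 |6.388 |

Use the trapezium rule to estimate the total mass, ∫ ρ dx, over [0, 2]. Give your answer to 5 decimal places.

7.49175

h = 0.25, n = 8.
(h/2)·[y₀ + 2y₁ + 2y₂ + 2y₃ + 2y₄ + 2y₅ + 2y₆ + 2y₇ + y₈] = 0.125·(59.934) = 7.49175.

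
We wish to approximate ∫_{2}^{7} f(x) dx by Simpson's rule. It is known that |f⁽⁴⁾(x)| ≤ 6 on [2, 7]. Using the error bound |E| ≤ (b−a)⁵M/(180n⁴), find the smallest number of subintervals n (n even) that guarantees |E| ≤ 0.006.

Need 18750/(180n⁴) ≤ 0.006.
n⁴ ≥ 18750/(180·0.006) = 17361.1 ⇒ n ≥ 11.4787, so the smallest even n is 12. (n must be even for Simpson's rule.)

12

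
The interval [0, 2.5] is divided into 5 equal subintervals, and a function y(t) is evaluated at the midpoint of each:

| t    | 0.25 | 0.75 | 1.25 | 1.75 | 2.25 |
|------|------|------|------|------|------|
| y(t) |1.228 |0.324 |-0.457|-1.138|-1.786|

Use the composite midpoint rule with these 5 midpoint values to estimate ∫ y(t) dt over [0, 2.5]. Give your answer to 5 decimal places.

h = 0.5, n = 5.
h·[y(m₁) + y(m₂) + y(m₃) + y(m₄) + y(m₅)] = 0.5·(-1.829) = -0.91450.

-0.91450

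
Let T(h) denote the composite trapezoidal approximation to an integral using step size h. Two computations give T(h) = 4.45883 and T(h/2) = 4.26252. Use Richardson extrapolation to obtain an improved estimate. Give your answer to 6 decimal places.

4.197083

R = (4·T(h/2) − T(h)) / 3 = (4·4.26252 − 4.45883)/3 = (12.59125)/3 = 4.197083.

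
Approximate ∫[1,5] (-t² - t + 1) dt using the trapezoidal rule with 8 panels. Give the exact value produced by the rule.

-49.5

h = (5 − 1)/8 = 0.5.
Nodes t₀,…,t₈ = 1, 1.5, 2, 2.5, 3, 3.5, 4, 4.5, 5.
f(t) = -t² - t + 1: f₀=-1, f₁=-2.75, f₂=-5, f₃=-7.75, f₄=-11, f₅=-14.75, f₆=-19, f₇=-23.75, f₈=-29.
(h/2)·[f₀ + 2f₁ + 2f₂ + 2f₃ + 2f₄ + 2f₅ + 2f₆ + 2f₇ + f₈] = 0.25·(-198) = -49.5.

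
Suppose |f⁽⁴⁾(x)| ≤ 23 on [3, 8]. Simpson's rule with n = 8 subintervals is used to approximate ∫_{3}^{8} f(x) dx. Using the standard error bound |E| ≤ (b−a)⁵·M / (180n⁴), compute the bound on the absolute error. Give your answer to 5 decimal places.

0.09749

|E| ≤ (5)⁵·23 / (180·8⁴) = 71875/737280 = 0.09749.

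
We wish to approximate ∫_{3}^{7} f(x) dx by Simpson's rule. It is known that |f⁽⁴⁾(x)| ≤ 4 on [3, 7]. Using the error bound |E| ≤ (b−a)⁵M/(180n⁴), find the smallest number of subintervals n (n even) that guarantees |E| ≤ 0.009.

8

Need 4096/(180n⁴) ≤ 0.009.
n⁴ ≥ 4096/(180·0.009) = 2528.4 ⇒ n ≥ 7.0911, so the smallest even n is 8. (n must be even for Simpson's rule.)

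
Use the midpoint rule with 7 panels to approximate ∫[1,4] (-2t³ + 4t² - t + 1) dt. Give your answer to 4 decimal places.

-47.4949

h = (4 − 1)/7 = 0.428571.
Midpoints m₁,…,m₇ = 1.214286, 1.642857, 2.071429, 2.5, 2.928571, 3.357143, 3.785714.
f(m₁)=2.102770, f(m₂)=1.284985, f(m₃)=-1.684402, f(m₄)=-7.75, f(m₅)=-17.856414, f(m₆)=-32.948251, f(m₇)=-53.970117.
h·[f(m₁) + f(m₂) + f(m₃) + f(m₄) + f(m₅) + f(m₆) + f(m₇)] = 0.428571·(-110.821429) = -47.4949.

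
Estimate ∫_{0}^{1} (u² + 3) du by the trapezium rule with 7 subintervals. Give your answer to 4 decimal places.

3.3367

h = (1 − 0)/7 = 0.142857.
Nodes u₀,…,u₇ = 0, 0.142857, 0.285714, 0.428571, 0.571429, 0.714286, 0.857143, 1.
f(u) = u² + 3: f₀=3, f₁=3.020408, f₂=3.081633, f₃=3.183673, f₄=3.326531, f₅=3.510204, f₆=3.734694, f₇=4.
(h/2)·[f₀ + 2f₁ + 2f₂ + 2f₃ + 2f₄ + 2f₅ + 2f₆ + f₇] = 0.071429·(46.714286) = 3.3367.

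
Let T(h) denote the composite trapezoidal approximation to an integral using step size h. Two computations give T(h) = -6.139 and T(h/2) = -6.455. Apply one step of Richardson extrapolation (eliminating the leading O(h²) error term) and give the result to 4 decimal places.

-6.5603

R = (4·T(h/2) − T(h)) / 3 = (4·(-6.455) − (-6.139))/3 = (-19.681)/3 = -6.5603.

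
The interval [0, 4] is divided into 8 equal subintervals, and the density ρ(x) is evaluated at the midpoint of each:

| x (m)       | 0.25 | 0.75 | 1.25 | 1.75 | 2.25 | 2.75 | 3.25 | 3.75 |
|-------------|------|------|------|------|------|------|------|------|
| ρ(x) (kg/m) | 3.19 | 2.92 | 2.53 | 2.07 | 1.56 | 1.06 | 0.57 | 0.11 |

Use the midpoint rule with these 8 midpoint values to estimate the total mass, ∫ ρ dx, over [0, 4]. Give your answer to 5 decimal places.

7.00500

h = 0.5, n = 8.
h·[y(m₁) + y(m₂) + y(m₃) + y(m₄) + y(m₅) + y(m₆) + y(m₇) + y(m₈)] = 0.5·(14.01) = 7.00500.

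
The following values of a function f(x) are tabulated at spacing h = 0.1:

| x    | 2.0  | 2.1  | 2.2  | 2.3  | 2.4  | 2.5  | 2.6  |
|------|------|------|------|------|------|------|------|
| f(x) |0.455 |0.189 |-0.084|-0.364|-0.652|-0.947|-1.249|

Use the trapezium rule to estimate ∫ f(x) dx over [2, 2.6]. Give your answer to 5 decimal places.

h = 0.1, n = 6.
(h/2)·[y₀ + 2y₁ + 2y₂ + 2y₃ + 2y₄ + 2y₅ + y₆] = 0.05·(-4.510) = -0.22550.

-0.22550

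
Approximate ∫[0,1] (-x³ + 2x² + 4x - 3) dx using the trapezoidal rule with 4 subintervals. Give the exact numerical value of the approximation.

h = (1 − 0)/4 = 0.25.
Nodes x₀,…,x₄ = 0, 0.25, 0.5, 0.75, 1.
f(x) = -x³ + 2x² + 4x - 3: f₀=-3, f₁=-1.890625, f₂=-0.625, f₃=0.703125, f₄=2.
(h/2)·[f₀ + 2f₁ + 2f₂ + 2f₃ + f₄] = 0.125·(-4.625) = -0.578125.

-0.578125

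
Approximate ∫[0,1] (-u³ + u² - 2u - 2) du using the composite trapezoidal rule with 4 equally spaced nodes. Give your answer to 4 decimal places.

-2.9259

h = (1 − 0)/3 = 0.333333.
Nodes u₀,…,u₃ = 0, 0.333333, 0.666667, 1.
f(u) = -u³ + u² - 2u - 2: f₀=-2, f₁=-2.592593, f₂=-3.185185, f₃=-4.
(h/2)·[f₀ + 2f₁ + 2f₂ + f₃] = 0.166667·(-17.555556) = -2.9259.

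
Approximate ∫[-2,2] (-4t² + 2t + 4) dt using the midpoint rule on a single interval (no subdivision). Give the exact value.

M = (b−a)·f(0) = 4·(4) = 16.

16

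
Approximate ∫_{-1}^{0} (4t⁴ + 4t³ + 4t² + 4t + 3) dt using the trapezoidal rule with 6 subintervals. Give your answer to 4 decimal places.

h = (0 − (-1))/6 = 0.166667.
Nodes t₀,…,t₆ = -1, -0.833333, -0.666667, -0.5, -0.333333, -0.166667, 0.
f(t) = 4t⁴ + 4t³ + 4t² + 4t + 3: f₀=3, f₁=2.058642, f₂=1.716049, f₃=1.75, f₄=2.012346, f₅=2.429012, f₆=3.
(h/2)·[f₀ + 2f₁ + 2f₂ + 2f₃ + 2f₄ + 2f₅ + f₆] = 0.083333·(25.932099) = 2.1610.

2.1610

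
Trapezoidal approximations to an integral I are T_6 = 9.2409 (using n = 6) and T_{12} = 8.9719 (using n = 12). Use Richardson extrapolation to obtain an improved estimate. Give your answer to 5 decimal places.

8.88223

R = (4·T_{12} − T_6) / 3 = (4·8.9719 − 9.2409)/3 = (26.6467)/3 = 8.88223.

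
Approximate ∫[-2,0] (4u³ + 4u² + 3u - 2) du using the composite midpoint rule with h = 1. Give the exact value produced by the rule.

h = (0 − (-2))/2 = 1.
Midpoints m₁,…,m₂ = -1.5, -0.5.
f(m₁)=-11, f(m₂)=-3.
h·[f(m₁) + f(m₂)] = 1·(-14) = -14.

-14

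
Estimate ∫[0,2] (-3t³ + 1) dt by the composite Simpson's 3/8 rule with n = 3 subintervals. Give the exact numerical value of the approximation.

h = (2 − 0)/3 = 0.666667.
Nodes t₀,…,t₃ = 0, 0.666667, 1.333333, 2.
f(t) = -3t³ + 1: f₀=1, f₁=0.111111, f₂=-6.111111, f₃=-23.
(3h/8)·[f₀ + 3f₁ + 3f₂ + f₃] = 0.25·(-40) = -10.

-10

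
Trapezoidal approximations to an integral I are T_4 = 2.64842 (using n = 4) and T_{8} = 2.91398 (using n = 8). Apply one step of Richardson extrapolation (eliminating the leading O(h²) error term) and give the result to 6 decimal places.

3.002500

R = (4·T_{8} − T_4) / 3 = (4·2.91398 − 2.64842)/3 = (9.00750)/3 = 3.002500.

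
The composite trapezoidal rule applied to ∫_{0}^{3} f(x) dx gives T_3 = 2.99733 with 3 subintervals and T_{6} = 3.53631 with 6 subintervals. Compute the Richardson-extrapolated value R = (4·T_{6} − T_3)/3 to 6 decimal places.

3.715970

R = (4·T_{6} − T_3) / 3 = (4·3.53631 − 2.99733)/3 = (11.14791)/3 = 3.715970.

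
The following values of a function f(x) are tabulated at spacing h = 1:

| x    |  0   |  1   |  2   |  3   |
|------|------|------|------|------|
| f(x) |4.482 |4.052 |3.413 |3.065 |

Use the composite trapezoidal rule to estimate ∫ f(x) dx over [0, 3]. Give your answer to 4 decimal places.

h = 1, n = 3.
(h/2)·[y₀ + 2y₁ + 2y₂ + y₃] = 0.5·(22.477) = 11.2385.

11.2385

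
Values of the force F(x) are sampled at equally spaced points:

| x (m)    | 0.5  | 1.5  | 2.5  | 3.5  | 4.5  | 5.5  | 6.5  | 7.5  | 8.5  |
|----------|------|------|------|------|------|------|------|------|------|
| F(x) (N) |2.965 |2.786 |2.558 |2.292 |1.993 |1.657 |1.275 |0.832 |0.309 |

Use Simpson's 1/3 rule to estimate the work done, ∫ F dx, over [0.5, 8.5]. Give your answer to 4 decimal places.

h = 1, n = 8.
(h/3)·[y₀ + 4y₁ + 2y₂ + 4y₃ + 2y₄ + 4y₅ + 2y₆ + 4y₇ + y₈] = 0.333333·(45.194) = 15.0647.

15.0647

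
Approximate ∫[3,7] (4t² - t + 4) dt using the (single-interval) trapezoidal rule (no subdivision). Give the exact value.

T = (b−a)/2 · [f(3) + f(7)] = 2·[37 + 193] = 460.

460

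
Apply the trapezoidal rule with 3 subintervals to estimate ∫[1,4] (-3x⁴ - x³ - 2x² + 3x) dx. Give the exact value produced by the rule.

h = (4 − 1)/3 = 1.
Nodes x₀,…,x₃ = 1, 2, 3, 4.
f(x) = -3x⁴ - x³ - 2x² + 3x: f₀=-3, f₁=-58, f₂=-279, f₃=-852.
(h/2)·[f₀ + 2f₁ + 2f₂ + f₃] = 0.5·(-1529) = -764.5.

-764.5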